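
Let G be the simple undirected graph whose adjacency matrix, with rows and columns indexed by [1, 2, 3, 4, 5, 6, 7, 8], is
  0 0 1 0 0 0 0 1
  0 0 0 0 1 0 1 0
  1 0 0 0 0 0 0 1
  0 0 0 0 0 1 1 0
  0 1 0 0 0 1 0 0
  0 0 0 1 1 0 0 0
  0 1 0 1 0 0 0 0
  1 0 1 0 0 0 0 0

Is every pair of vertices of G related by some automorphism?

No

G has two connected components, {2, 4, 5, 6, 7} and {1, 3, 8}; each is 2-regular, so G = C_5 ⊔ C_3. The orbit of 1 under Aut(G) is {1, 3, 8}, which does not contain 2, so G is not vertex-transitive.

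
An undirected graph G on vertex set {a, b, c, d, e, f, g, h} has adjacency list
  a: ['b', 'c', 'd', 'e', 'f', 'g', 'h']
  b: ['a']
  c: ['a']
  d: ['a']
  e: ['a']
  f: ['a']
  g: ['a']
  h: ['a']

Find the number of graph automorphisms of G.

Vertex a has degree 7 and every other vertex has degree 1, so G is the star K_{1,7} with centre a. The 7 leaves are pairwise interchangeable while the centre is fixed, giving Aut(G) = S_7.

5040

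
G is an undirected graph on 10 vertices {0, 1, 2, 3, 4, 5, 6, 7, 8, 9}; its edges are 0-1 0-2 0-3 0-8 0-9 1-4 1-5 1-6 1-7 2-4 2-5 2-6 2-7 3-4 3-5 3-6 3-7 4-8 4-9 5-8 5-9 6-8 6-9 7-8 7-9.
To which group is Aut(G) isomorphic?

S_5 ≀ Z_2

G is 5-regular and bipartite with parts {0, 4, 5, 6, 7} and {1, 2, 3, 8, 9} (each part is independent and every cross-pair is an edge), so G = K_{5,5}. Each part can be permuted independently (S_5 × S_5) and the two equal-size parts can also be swapped, giving (S_5 × S_5) ⋊ Z_2 of order 2·(5!)² = 28800.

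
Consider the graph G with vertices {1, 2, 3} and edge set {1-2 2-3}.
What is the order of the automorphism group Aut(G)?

2

The degree sequence is [1, 2, 1]; the two degree-1 vertices 1 and 3 are the ends of a path, so G = P_3. A path has exactly one nontrivial symmetry — reversal — giving Aut(G) of order 2.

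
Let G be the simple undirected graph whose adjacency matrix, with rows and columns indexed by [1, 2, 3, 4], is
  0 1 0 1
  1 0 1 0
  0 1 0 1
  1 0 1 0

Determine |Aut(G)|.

8

Every vertex has degree 2 and the graph is connected, so G is the 4-cycle C_4. C_4 has 4 rotations and 4 reflections, so Aut(C_4) ≅ D_4 of order 8.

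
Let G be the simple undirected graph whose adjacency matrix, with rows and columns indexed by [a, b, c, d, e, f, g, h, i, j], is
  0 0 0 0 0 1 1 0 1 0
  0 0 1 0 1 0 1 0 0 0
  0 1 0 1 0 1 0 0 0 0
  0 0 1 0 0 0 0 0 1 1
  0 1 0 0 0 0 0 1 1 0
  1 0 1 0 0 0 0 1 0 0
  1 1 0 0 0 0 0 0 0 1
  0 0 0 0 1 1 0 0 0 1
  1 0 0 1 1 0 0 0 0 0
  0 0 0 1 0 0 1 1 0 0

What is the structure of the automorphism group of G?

the symmetric group S_5

G is 3-regular on 10 vertices with no triangles and no 4-cycles (girth 5): this is the Petersen graph. It is a classical fact that the Petersen graph has automorphism group S_5 (order 120), arising from its description as the Kneser graph K(5,2).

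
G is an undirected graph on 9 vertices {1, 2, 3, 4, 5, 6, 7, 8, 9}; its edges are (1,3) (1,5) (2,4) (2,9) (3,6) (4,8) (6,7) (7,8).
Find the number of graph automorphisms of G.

The degree sequence is [2, 2, 2, 2, 1, 2, 2, 2, 1]; the two degree-1 vertices 5 and 9 are the ends of a path, so G = P_9. A path has exactly one nontrivial symmetry — reversal — giving Aut(G) of order 2.

2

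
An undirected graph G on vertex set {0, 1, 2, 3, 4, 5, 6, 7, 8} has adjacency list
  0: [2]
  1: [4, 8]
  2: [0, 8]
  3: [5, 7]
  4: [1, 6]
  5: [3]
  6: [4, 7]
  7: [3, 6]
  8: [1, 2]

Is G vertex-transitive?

Automorphisms preserve degree, but G has vertices of degree 1 and vertices of degree 2; no automorphism maps one to the other, so G is not vertex-transitive.

No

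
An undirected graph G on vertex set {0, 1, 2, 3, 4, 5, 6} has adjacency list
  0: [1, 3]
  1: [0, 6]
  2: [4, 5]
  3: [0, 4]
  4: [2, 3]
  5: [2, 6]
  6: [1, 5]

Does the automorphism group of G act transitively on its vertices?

Yes

Every vertex has degree 2 and the graph is connected, so G is the 7-cycle C_7. The automorphisms of the 7-cycle are exactly the symmetries of a regular 7-gon: the dihedral group D_7, |D_7| = 14. This group acts transitively on the 7 vertices.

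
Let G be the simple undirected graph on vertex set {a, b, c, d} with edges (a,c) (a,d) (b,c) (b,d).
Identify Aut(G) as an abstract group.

the dihedral group of order 8

G is 2-regular and connected on 4 vertices, i.e. the cycle C_4. The automorphisms of the 4-cycle are exactly the symmetries of a regular 4-gon: the dihedral group D_4, |D_4| = 8.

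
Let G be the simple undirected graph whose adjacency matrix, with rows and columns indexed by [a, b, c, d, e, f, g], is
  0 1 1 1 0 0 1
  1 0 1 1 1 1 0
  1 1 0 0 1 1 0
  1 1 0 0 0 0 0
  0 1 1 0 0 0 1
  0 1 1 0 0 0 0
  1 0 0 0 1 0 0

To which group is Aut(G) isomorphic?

The degree sequence is [4, 5, 4, 2, 3, 2, 2]. Checking the degree-preserving permutations of the vertex set shows that none except the identity preserves every edge, so Aut(G) is trivial.

the trivial group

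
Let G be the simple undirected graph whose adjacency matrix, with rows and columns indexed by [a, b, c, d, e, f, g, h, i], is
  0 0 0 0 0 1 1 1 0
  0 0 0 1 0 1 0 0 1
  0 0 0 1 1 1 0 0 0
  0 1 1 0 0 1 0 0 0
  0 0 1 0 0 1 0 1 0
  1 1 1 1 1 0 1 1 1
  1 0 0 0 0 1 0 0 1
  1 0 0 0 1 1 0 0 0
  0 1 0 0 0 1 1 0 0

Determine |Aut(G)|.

16

Vertex f is the unique vertex of degree 8; the remaining 8 vertices each have degree 3 and induce a cycle, so G is the wheel on 9 vertices with hub f. With the hub fixed, the remaining symmetry is that of the rim cycle C_8, giving the dihedral group D_8.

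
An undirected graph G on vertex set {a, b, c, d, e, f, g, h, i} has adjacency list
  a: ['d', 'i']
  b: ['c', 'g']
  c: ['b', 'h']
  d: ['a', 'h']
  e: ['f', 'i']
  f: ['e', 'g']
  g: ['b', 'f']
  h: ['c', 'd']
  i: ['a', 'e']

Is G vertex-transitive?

Yes

G is 2-regular and connected on 9 vertices, i.e. the cycle C_9. The automorphisms of the 9-cycle are exactly the symmetries of a regular 9-gon: the dihedral group D_9, |D_9| = 18. Under this action every vertex can be carried to every other, so G is vertex-transitive.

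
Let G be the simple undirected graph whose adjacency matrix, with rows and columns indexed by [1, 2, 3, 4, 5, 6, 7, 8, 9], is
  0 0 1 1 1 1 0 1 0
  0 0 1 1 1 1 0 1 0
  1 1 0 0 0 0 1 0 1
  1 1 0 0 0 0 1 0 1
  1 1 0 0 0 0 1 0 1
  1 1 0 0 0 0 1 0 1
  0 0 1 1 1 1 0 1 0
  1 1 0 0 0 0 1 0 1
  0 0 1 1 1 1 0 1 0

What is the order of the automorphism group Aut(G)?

The vertices split by degree into {1, 2, 7, 9} (degree 5) and {3, 4, 5, 6, 8} (degree 4); every edge runs between the two parts, so G is the complete bipartite graph K_{4,5}. The parts have unequal sizes, so no automorphism swaps them; each part is permuted independently, giving S_5 × S_4 of order 5!·4! = 2880.

2880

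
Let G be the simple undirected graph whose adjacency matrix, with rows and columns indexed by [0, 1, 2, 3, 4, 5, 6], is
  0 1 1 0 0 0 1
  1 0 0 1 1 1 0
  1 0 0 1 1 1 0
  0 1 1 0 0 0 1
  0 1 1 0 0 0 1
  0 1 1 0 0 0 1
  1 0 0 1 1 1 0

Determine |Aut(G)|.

The vertices split by degree into {1, 2, 6} (degree 4) and {0, 3, 4, 5} (degree 3); every edge runs between the two parts, so G is the complete bipartite graph K_{3,4}. Automorphisms preserve the bipartition setwise (since the parts differ in size) and act as S_4 × S_3 within it; |Aut| = 144.

144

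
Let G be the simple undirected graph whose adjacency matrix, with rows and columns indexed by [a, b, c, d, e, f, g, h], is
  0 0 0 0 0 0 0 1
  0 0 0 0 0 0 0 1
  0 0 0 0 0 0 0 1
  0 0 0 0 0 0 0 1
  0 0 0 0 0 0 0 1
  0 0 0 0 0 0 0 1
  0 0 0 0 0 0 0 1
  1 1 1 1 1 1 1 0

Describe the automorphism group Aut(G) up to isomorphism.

Vertex h has degree 7 and every other vertex has degree 1, so G is the star K_{1,7} with centre h. The 7 leaves are pairwise interchangeable while the centre is fixed, giving Aut(G) = S_7.

S_7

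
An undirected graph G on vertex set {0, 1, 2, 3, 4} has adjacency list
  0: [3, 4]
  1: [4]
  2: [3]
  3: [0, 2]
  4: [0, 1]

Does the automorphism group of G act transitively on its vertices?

No

Automorphisms preserve degree, but G has vertices of degree 1 and vertices of degree 2; no automorphism maps one to the other, so G is not vertex-transitive.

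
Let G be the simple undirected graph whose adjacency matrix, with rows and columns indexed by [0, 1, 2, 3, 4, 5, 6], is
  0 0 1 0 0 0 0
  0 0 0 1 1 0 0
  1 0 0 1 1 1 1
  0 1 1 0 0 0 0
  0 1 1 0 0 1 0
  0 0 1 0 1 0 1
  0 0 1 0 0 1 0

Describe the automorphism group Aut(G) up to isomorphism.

The degree sequence is [1, 2, 5, 2, 3, 3, 2]. Checking the degree-preserving permutations of the vertex set shows that none except the identity preserves every edge, so Aut(G) is trivial.

{e}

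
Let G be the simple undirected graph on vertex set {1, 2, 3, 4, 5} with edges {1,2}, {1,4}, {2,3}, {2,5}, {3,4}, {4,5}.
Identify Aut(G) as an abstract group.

S_2 × S_3

The vertices split by degree into {2, 4} (degree 3) and {1, 3, 5} (degree 2); every edge runs between the two parts, so G is the complete bipartite graph K_{2,3}. Automorphisms preserve the bipartition setwise (since the parts differ in size) and act as S_2 × S_3 within it; |Aut| = 12.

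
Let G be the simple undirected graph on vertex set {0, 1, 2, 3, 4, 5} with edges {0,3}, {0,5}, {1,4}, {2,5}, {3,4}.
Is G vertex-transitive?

Automorphisms preserve degree, but G has vertices of degree 1 and vertices of degree 2; no automorphism maps one to the other, so G is not vertex-transitive.

No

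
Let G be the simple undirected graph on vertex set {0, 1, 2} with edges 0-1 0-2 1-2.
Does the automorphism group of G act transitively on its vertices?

Every vertex has degree 2, so G is the complete graph K_3. Every bijection on the vertex set is an automorphism of K_3; hence Aut(K_3) ≅ S_3, order 6. This group acts transitively on the 3 vertices.

Yes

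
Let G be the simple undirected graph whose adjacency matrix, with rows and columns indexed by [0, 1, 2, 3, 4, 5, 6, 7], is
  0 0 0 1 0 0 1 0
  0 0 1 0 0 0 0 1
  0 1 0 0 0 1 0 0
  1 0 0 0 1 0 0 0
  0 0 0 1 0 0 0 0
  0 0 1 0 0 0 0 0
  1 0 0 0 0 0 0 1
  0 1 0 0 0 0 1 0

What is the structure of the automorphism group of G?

C_2

The degree sequence is [2, 2, 2, 2, 1, 1, 2, 2]; the two degree-1 vertices 4 and 5 are the ends of a path, so G = P_8. The only nontrivial automorphism of a path is the end-to-end reflection, so Aut(G) ≅ Z_2.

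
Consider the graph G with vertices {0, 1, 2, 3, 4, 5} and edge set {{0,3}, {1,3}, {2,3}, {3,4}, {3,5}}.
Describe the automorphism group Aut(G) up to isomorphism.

S_5

Vertex 3 has degree 5 and every other vertex has degree 1, so G is the star K_{1,5} with centre 3. Any automorphism fixes the centre and permutes the 5 leaves freely, so Aut(G) ≅ S_5 of order 5! = 120.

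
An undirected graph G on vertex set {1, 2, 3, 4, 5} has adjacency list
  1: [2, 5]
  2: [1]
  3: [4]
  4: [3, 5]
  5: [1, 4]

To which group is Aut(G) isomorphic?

The degree sequence is [2, 1, 1, 2, 2]; the two degree-1 vertices 2 and 3 are the ends of a path, so G = P_5. The only nontrivial automorphism of a path is the end-to-end reflection, so Aut(G) ≅ Z_2.

Z_2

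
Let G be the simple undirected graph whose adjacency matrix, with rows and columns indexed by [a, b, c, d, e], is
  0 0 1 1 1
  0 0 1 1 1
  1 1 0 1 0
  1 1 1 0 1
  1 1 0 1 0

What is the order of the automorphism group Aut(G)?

8

Vertex d is the unique vertex of degree 4; the remaining 4 vertices each have degree 3 and induce a cycle, so G is the wheel on 5 vertices with hub d. Every automorphism fixes the hub and acts on the rim 4-cycle, so Aut(G) ≅ Aut(C_4) = D_4 of order 8.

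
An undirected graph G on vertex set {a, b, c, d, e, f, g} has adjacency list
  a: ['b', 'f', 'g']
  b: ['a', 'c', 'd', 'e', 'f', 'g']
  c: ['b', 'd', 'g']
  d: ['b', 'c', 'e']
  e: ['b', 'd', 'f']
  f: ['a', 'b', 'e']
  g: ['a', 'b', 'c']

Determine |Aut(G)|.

Vertex b is the unique vertex of degree 6; the remaining 6 vertices each have degree 3 and induce a cycle, so G is the wheel on 7 vertices with hub b. Every automorphism fixes the hub and acts on the rim 6-cycle, so Aut(G) ≅ Aut(C_6) = D_6 of order 12.

12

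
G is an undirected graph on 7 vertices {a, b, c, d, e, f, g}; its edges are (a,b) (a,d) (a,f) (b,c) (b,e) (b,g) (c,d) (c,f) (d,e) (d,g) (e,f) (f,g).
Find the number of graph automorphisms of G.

The vertices split by degree into {b, d, f} (degree 4) and {a, c, e, g} (degree 3); every edge runs between the two parts, so G is the complete bipartite graph K_{3,4}. The parts have unequal sizes, so no automorphism swaps them; each part is permuted independently, giving S_4 × S_3 of order 4!·3! = 144.

144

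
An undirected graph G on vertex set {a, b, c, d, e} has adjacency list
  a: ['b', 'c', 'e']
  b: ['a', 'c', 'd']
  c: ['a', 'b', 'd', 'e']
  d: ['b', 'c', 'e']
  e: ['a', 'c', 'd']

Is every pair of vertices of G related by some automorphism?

Vertex c is the only vertex of degree 4, so every automorphism fixes it; G is not vertex-transitive.

No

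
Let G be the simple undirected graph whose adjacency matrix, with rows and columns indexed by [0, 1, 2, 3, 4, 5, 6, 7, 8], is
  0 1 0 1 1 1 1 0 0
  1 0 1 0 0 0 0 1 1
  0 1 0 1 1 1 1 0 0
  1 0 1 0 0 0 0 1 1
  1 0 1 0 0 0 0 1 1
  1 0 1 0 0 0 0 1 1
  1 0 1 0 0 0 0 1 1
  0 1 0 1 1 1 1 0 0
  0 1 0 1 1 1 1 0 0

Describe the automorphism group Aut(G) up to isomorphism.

S_4 × S_5

The vertices split by degree into {0, 2, 7, 8} (degree 5) and {1, 3, 4, 5, 6} (degree 4); every edge runs between the two parts, so G is the complete bipartite graph K_{4,5}. Automorphisms preserve the bipartition setwise (since the parts differ in size) and act as S_4 × S_5 within it; |Aut| = 2880.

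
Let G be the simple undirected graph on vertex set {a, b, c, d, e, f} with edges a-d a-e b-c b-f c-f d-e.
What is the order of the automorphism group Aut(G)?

G has two connected components, {a, d, e} and {b, c, f}; each is 2-regular, so G = C_3 ⊔ C_3. With two isomorphic components, Aut(G) = Aut(C_3) ≀ S_2 = (D_3 × D_3) ⋊ Z_2: permute each cycle by D_3, then optionally swap the two cycles. Order 2·(2·3)² = 72.

72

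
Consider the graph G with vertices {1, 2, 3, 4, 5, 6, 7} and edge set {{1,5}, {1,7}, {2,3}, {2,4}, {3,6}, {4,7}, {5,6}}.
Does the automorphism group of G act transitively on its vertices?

Every vertex has degree 2 and the graph is connected, so G is the 7-cycle C_7. C_7 has 7 rotations and 7 reflections, so Aut(C_7) ≅ D_7 of order 14. Under this action every vertex can be carried to every other, so G is vertex-transitive.

Yes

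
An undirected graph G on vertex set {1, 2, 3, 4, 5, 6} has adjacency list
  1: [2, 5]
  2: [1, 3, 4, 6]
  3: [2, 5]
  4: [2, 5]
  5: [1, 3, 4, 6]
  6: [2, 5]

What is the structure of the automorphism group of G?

S_2 × S_4

The vertices split by degree into {2, 5} (degree 4) and {1, 3, 4, 6} (degree 2); every edge runs between the two parts, so G is the complete bipartite graph K_{2,4}. Automorphisms preserve the bipartition setwise (since the parts differ in size) and act as S_2 × S_4 within it; |Aut| = 48.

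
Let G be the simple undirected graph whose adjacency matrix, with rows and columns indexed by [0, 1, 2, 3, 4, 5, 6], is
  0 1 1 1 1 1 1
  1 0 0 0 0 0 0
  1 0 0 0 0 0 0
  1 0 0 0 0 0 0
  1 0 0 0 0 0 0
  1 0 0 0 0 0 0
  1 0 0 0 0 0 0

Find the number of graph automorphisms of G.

Vertex 0 has degree 6 and every other vertex has degree 1, so G is the star K_{1,6} with centre 0. Any automorphism fixes the centre and permutes the 6 leaves freely, so Aut(G) ≅ S_6 of order 6! = 720.

720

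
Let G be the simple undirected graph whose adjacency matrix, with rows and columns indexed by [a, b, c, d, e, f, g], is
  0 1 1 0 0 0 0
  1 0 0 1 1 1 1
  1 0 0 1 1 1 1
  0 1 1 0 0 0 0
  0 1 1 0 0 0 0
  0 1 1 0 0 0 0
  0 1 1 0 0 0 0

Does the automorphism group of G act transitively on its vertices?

No

Automorphisms preserve degree, but G has vertices of degree 2 and vertices of degree 5; no automorphism maps one to the other, so G is not vertex-transitive.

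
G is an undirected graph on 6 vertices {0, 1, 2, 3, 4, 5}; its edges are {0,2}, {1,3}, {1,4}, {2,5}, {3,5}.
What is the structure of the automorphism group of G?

The degree sequence is [1, 2, 2, 2, 1, 2]; the two degree-1 vertices 0 and 4 are the ends of a path, so G = P_6. The only nontrivial automorphism of a path is the end-to-end reflection, so Aut(G) ≅ Z_2.

Z_2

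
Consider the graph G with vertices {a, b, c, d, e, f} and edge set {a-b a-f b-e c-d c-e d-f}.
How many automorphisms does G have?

Every vertex has degree 2 and the graph is connected, so G is the 6-cycle C_6. The automorphisms of the 6-cycle are exactly the symmetries of a regular 6-gon: the dihedral group D_6, |D_6| = 12.

12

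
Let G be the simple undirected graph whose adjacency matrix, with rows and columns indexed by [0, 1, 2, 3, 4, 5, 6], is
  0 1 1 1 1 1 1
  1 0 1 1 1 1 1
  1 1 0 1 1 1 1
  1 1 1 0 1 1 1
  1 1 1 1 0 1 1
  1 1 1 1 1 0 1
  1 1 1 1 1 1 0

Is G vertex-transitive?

Yes

All 7 vertices are pairwise adjacent: G = K_7. Any permutation of the 7 vertices preserves K_7, so Aut(K_7) = S_7 of order 7! = 5040. Under this action every vertex can be carried to every other, so G is vertex-transitive.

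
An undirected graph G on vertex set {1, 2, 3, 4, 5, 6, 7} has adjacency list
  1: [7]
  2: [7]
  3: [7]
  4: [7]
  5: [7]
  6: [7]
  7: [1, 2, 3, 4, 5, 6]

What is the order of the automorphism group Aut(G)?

Vertex 7 has degree 6 and every other vertex has degree 1, so G is the star K_{1,6} with centre 7. The 6 leaves are pairwise interchangeable while the centre is fixed, giving Aut(G) = S_6.

720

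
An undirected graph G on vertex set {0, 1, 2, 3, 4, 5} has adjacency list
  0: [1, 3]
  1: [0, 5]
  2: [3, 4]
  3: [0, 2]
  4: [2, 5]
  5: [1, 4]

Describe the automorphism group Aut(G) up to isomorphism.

D_6

G is 2-regular and connected on 6 vertices, i.e. the cycle C_6. C_6 has 6 rotations and 6 reflections, so Aut(C_6) ≅ D_6 of order 12.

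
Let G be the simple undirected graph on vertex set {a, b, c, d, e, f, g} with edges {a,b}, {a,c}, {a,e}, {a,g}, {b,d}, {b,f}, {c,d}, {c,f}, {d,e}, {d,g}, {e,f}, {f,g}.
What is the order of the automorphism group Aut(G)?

144

The vertices split by degree into {a, d, f} (degree 4) and {b, c, e, g} (degree 3); every edge runs between the two parts, so G is the complete bipartite graph K_{3,4}. The parts have unequal sizes, so no automorphism swaps them; each part is permuted independently, giving S_3 × S_4 of order 3!·4! = 144.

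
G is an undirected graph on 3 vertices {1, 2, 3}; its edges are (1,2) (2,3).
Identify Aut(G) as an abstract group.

Z_2

The degree sequence is [1, 2, 1]; the two degree-1 vertices 1 and 3 are the ends of a path, so G = P_3. A path has exactly one nontrivial symmetry — reversal — giving Aut(G) of order 2.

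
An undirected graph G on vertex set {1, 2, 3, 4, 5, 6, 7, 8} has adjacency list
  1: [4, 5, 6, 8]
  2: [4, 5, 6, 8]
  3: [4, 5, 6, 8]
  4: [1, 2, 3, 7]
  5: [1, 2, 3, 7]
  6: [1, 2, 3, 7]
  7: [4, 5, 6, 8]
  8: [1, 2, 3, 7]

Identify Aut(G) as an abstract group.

G is 4-regular and bipartite with parts {1, 2, 3, 7} and {4, 5, 6, 8} (each part is independent and every cross-pair is an edge), so G = K_{4,4}. Each part can be permuted independently (S_4 × S_4) and the two equal-size parts can also be swapped, giving (S_4 × S_4) ⋊ Z_2 of order 2·(4!)² = 1152.

(S_4 × S_4) ⋊ Z_2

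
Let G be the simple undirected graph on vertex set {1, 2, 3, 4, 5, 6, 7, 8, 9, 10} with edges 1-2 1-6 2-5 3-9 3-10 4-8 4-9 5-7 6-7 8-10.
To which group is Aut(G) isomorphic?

G has two connected components, {1, 2, 5, 6, 7} and {3, 4, 8, 9, 10}; each is 2-regular, so G = C_5 ⊔ C_5. With two isomorphic components, Aut(G) = Aut(C_5) ≀ S_2 = (D_5 × D_5) ⋊ Z_2: permute each cycle by D_5, then optionally swap the two cycles. Order 2·(2·5)² = 200.

(D_5 × D_5) ⋊ Z_2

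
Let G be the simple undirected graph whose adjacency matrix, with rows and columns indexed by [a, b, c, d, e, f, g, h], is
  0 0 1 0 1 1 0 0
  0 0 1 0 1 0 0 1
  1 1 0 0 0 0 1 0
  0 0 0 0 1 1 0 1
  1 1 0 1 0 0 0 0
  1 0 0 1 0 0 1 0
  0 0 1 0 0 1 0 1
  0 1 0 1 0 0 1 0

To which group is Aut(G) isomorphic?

G is 3-regular and bipartite on 2^3 = 8 vertices with girth 4; it is the hypercube graph Q_3. Aut(Q_3) consists of the signed permutations of the 3 coordinate axes: 3! permutations times 2^3 sign flips, so |Aut| = 2^3·3! = 48.

the hyperoctahedral group B_3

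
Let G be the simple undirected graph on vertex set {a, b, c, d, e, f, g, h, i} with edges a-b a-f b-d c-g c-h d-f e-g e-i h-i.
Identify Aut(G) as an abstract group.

D_4 × D_5

G has two connected components, {c, e, g, h, i} and {a, b, d, f}; each is 2-regular, so G = C_5 ⊔ C_4. The components are non-isomorphic (different sizes), so Aut(G) = Aut(C_4) × Aut(C_5) = D_4 × D_5 of order 8·10 = 80.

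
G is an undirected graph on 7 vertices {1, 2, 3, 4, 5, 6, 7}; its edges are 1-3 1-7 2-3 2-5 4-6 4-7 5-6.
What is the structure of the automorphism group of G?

D_7

G is 2-regular and connected on 7 vertices, i.e. the cycle C_7. C_7 has 7 rotations and 7 reflections, so Aut(C_7) ≅ D_7 of order 14.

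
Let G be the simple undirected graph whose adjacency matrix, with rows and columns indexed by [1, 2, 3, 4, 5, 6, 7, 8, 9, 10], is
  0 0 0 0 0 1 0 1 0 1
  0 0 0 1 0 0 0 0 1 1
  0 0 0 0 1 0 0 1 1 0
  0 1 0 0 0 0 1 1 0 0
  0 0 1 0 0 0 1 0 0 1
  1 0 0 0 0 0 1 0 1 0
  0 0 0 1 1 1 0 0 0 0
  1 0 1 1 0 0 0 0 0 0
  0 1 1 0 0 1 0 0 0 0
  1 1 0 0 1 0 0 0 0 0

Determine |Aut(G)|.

G is 3-regular on 10 vertices with no triangles and no 4-cycles (girth 5): this is the Petersen graph. It is a classical fact that the Petersen graph has automorphism group S_5 (order 120), arising from its description as the Kneser graph K(5,2).

120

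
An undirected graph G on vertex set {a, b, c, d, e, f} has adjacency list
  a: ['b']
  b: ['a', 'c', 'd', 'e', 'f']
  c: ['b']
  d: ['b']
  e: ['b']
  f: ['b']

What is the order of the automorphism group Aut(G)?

Vertex b has degree 5 and every other vertex has degree 1, so G is the star K_{1,5} with centre b. The 5 leaves are pairwise interchangeable while the centre is fixed, giving Aut(G) = S_5.

120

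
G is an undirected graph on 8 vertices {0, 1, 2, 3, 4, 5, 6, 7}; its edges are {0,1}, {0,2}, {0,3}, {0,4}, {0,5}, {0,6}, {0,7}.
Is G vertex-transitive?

No

Vertex 0 is the only vertex of degree 7, so every automorphism fixes it; G is not vertex-transitive.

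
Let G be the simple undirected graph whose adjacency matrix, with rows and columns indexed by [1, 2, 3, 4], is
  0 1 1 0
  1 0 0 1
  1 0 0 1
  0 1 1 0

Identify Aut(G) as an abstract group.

the dihedral group of order 8

G is 2-regular and bipartite on 2^2 = 4 vertices with girth 4; it is the hypercube graph Q_2. Aut(Q_2) consists of the signed permutations of the 2 coordinate axes: 2! permutations times 2^2 sign flips, so |Aut| = 2^2·2! = 8.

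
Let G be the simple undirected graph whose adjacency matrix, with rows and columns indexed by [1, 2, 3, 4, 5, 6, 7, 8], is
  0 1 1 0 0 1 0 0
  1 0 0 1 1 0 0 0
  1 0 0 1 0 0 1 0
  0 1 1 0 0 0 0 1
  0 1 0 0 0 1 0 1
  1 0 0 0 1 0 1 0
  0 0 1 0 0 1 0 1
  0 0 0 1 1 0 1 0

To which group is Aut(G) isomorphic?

G is 3-regular and bipartite on 2^3 = 8 vertices with girth 4; it is the hypercube graph Q_3. Aut(Q_3) consists of the signed permutations of the 3 coordinate axes: 3! permutations times 2^3 sign flips, so |Aut| = 2^3·3! = 48.

Z_2^3 ⋊ S_3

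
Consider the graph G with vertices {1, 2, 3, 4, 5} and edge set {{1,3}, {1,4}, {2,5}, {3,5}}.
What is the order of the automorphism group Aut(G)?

2

The degree sequence is [2, 1, 2, 1, 2]; the two degree-1 vertices 2 and 4 are the ends of a path, so G = P_5. The only nontrivial automorphism of a path is the end-to-end reflection, so Aut(G) ≅ Z_2.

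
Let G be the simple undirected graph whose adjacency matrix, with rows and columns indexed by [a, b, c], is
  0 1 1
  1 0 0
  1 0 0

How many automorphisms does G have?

The degree sequence is [2, 1, 1]; the two degree-1 vertices b and c are the ends of a path, so G = P_3. The only nontrivial automorphism of a path is the end-to-end reflection, so Aut(G) ≅ Z_2.

2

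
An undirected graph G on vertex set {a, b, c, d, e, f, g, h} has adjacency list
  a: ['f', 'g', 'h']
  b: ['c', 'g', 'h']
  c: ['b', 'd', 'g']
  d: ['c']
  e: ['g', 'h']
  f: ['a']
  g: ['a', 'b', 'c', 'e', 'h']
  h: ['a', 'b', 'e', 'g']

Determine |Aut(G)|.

The degree sequence is [3, 3, 3, 1, 2, 1, 5, 4]. Checking the degree-preserving permutations of the vertex set shows that none except the identity preserves every edge, so Aut(G) is trivial.

1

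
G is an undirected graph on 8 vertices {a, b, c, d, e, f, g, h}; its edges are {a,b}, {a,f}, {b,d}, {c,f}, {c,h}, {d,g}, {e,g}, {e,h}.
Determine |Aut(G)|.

16

G is 2-regular and connected on 8 vertices, i.e. the cycle C_8. C_8 has 8 rotations and 8 reflections, so Aut(C_8) ≅ D_8 of order 16.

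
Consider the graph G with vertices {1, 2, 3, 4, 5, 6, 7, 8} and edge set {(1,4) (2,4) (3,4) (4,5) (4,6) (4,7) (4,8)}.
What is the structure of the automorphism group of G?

Vertex 4 has degree 7 and every other vertex has degree 1, so G is the star K_{1,7} with centre 4. Any automorphism fixes the centre and permutes the 7 leaves freely, so Aut(G) ≅ S_7 of order 7! = 5040.

the symmetric group on 7 letters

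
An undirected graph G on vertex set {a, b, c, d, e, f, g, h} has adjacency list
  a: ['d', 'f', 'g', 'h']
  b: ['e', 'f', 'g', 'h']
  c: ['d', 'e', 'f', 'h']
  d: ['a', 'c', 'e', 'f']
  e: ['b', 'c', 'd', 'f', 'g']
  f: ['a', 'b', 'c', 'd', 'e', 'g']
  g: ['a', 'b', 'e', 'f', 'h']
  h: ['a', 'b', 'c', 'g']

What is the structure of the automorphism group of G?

{e}

The degree sequence is [4, 4, 4, 4, 5, 6, 5, 4]. Checking the degree-preserving permutations of the vertex set shows that none except the identity preserves every edge, so Aut(G) is trivial.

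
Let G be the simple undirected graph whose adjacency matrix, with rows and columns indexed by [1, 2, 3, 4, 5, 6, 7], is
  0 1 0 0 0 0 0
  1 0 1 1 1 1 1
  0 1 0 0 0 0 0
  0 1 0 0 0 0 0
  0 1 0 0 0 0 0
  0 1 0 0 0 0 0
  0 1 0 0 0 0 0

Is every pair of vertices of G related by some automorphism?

Vertex 2 is the only vertex of degree 6, so every automorphism fixes it; G is not vertex-transitive.

No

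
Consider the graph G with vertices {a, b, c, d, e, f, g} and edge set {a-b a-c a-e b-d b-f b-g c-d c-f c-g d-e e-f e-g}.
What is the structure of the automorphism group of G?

The vertices split by degree into {b, c, e} (degree 4) and {a, d, f, g} (degree 3); every edge runs between the two parts, so G is the complete bipartite graph K_{3,4}. Automorphisms preserve the bipartition setwise (since the parts differ in size) and act as S_3 × S_4 within it; |Aut| = 144.

S_3 × S_4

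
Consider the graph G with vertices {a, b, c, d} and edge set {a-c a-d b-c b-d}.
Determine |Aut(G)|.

8

G is 2-regular and bipartite with parts {a, b} and {c, d} (each part is independent and every cross-pair is an edge), so G = K_{2,2}. Aut(K_{2,2}) is the wreath product S_2 ≀ Z_2: permute within each part, then optionally swap the parts; |Aut| = 2·(2!)² = 8.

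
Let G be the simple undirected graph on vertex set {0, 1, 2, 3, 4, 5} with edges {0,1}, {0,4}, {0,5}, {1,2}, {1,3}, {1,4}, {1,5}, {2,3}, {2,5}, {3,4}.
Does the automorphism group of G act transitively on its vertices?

Vertex 1 is the only vertex of degree 5, so every automorphism fixes it; G is not vertex-transitive.

No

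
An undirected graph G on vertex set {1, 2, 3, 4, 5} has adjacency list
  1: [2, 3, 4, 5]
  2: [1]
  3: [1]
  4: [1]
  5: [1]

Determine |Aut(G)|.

Vertex 1 has degree 4 and every other vertex has degree 1, so G is the star K_{1,4} with centre 1. Any automorphism fixes the centre and permutes the 4 leaves freely, so Aut(G) ≅ S_4 of order 4! = 24.

24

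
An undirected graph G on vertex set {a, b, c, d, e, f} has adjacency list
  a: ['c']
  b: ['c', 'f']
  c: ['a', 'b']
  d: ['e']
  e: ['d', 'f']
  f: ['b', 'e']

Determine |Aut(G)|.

The degree sequence is [1, 2, 2, 1, 2, 2]; the two degree-1 vertices a and d are the ends of a path, so G = P_6. The only nontrivial automorphism of a path is the end-to-end reflection, so Aut(G) ≅ Z_2.

2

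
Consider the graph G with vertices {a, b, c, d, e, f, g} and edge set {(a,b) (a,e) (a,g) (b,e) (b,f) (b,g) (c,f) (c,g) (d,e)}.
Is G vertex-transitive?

No

Vertex b is the only vertex of degree 4, so every automorphism fixes it; G is not vertex-transitive.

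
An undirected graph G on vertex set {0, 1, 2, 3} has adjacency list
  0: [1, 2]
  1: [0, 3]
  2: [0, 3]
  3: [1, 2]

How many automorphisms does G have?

8

G is 2-regular and bipartite on 2^2 = 4 vertices with girth 4; it is the hypercube graph Q_2. The symmetry group of the 2-cube is the hyperoctahedral group B_2 = Z_2 ≀ S_2, of order 2^2·2! = 8.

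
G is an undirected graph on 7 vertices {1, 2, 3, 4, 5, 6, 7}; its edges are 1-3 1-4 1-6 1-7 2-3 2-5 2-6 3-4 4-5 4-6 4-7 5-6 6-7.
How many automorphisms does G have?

1

The degree sequence is [4, 3, 3, 5, 3, 5, 3]. Checking the degree-preserving permutations of the vertex set shows that none except the identity preserves every edge, so Aut(G) is trivial.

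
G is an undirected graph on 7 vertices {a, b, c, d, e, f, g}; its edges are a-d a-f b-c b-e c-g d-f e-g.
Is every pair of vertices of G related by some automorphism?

G has two connected components, {b, c, e, g} and {a, d, f}; each is 2-regular, so G = C_4 ⊔ C_3. The orbit of a under Aut(G) is {a, d, f}, which does not contain b, so G is not vertex-transitive.

No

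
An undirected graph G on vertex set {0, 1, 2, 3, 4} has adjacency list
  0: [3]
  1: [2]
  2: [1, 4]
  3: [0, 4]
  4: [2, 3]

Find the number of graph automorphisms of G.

The degree sequence is [1, 1, 2, 2, 2]; the two degree-1 vertices 0 and 1 are the ends of a path, so G = P_5. A path has exactly one nontrivial symmetry — reversal — giving Aut(G) of order 2.

2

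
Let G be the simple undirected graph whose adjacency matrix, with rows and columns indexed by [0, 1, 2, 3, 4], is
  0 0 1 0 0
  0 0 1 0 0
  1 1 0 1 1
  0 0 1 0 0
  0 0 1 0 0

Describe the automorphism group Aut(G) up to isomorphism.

Vertex 2 has degree 4 and every other vertex has degree 1, so G is the star K_{1,4} with centre 2. The 4 leaves are pairwise interchangeable while the centre is fixed, giving Aut(G) = S_4.

the symmetric group on 4 letters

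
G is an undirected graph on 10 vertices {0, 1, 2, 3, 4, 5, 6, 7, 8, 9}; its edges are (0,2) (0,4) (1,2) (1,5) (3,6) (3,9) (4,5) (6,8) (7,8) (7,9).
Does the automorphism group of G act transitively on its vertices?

G has two connected components, {0, 1, 2, 4, 5} and {3, 6, 7, 8, 9}; each is 2-regular, so G = C_5 ⊔ C_5. With two isomorphic components, Aut(G) = Aut(C_5) ≀ S_2 = (D_5 × D_5) ⋊ Z_2: permute each cycle by D_5, then optionally swap the two cycles. Order 2·(2·5)² = 200. Under this action every vertex can be carried to every other, so G is vertex-transitive.

Yes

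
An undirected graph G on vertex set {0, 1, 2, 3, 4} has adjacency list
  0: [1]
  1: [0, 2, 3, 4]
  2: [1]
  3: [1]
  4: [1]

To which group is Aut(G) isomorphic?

Vertex 1 has degree 4 and every other vertex has degree 1, so G is the star K_{1,4} with centre 1. The 4 leaves are pairwise interchangeable while the centre is fixed, giving Aut(G) = S_4.

the symmetric group on 4 letters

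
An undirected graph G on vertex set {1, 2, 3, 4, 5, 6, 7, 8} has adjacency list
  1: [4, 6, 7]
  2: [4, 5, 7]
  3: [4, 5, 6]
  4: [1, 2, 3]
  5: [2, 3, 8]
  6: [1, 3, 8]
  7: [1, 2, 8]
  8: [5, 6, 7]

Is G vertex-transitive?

G is 3-regular and bipartite on 2^3 = 8 vertices with girth 4; it is the hypercube graph Q_3. The symmetry group of the 3-cube is the hyperoctahedral group B_3 = Z_2 ≀ S_3, of order 2^3·3! = 48. This group acts transitively on the 8 vertices.

Yes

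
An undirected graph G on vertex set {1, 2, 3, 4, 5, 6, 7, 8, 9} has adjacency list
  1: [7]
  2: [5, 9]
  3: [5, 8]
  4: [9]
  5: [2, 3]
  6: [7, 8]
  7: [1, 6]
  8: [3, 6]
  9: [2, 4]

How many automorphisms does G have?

The degree sequence is [1, 2, 2, 1, 2, 2, 2, 2, 2]; the two degree-1 vertices 1 and 4 are the ends of a path, so G = P_9. The only nontrivial automorphism of a path is the end-to-end reflection, so Aut(G) ≅ Z_2.

2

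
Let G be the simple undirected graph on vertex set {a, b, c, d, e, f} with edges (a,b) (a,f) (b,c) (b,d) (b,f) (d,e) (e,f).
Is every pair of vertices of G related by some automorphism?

No

Vertex b is the only vertex of degree 4, so every automorphism fixes it; G is not vertex-transitive.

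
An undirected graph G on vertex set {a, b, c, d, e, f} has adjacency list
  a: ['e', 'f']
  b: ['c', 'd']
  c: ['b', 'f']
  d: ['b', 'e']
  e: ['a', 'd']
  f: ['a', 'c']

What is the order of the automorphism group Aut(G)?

Every vertex has degree 2 and the graph is connected, so G is the 6-cycle C_6. The automorphisms of the 6-cycle are exactly the symmetries of a regular 6-gon: the dihedral group D_6, |D_6| = 12.

12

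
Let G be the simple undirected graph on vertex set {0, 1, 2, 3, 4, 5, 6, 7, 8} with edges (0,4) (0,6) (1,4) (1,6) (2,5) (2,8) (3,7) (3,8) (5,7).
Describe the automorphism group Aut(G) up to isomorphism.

G has two connected components, {2, 3, 5, 7, 8} and {0, 1, 4, 6}; each is 2-regular, so G = C_5 ⊔ C_4. The components are non-isomorphic (different sizes), so Aut(G) = Aut(C_5) × Aut(C_4) = D_5 × D_4 of order 10·8 = 80.

D_5 × D_4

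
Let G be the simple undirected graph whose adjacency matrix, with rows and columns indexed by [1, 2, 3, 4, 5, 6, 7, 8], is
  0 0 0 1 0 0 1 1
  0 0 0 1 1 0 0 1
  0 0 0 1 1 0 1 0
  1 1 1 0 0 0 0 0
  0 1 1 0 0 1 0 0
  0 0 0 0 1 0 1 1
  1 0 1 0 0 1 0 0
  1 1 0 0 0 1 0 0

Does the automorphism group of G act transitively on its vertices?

G is 3-regular and bipartite on 2^3 = 8 vertices with girth 4; it is the hypercube graph Q_3. The symmetry group of the 3-cube is the hyperoctahedral group B_3 = Z_2 ≀ S_3, of order 2^3·3! = 48. Under this action every vertex can be carried to every other, so G is vertex-transitive.

Yes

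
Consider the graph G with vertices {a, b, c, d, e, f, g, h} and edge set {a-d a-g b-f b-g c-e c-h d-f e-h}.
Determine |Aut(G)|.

G has two connected components, {a, b, d, f, g} and {c, e, h}; each is 2-regular, so G = C_5 ⊔ C_3. The components are non-isomorphic (different sizes), so Aut(G) = Aut(C_5) × Aut(C_3) = D_5 × D_3 of order 10·6 = 60.

60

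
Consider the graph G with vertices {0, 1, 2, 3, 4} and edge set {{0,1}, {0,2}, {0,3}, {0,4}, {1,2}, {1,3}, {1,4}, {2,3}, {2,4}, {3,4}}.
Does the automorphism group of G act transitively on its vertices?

Yes

Every vertex has degree 4, so G is the complete graph K_5. Every bijection on the vertex set is an automorphism of K_5; hence Aut(K_5) ≅ S_5, order 120. This group acts transitively on the 5 vertices.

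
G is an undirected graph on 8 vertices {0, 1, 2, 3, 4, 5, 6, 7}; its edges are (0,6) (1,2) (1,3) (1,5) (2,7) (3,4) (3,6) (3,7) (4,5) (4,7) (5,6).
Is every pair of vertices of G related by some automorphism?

No

Vertex 0 is the only vertex of degree 1, so every automorphism fixes it; G is not vertex-transitive.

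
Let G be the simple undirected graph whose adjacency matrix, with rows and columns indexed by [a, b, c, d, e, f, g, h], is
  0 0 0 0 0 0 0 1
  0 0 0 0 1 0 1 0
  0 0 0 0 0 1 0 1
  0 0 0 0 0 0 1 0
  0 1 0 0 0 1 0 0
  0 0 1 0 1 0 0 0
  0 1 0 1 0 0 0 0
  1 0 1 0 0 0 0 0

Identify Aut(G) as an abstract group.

the cyclic group of order 2

The degree sequence is [1, 2, 2, 1, 2, 2, 2, 2]; the two degree-1 vertices a and d are the ends of a path, so G = P_8. A path has exactly one nontrivial symmetry — reversal — giving Aut(G) of order 2.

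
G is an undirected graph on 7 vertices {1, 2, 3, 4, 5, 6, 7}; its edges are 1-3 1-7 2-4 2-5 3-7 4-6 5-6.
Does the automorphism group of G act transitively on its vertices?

No

G has two connected components, {2, 4, 5, 6} and {1, 3, 7}; each is 2-regular, so G = C_4 ⊔ C_3. The orbit of 1 under Aut(G) is {1, 3, 7}, which does not contain 2, so G is not vertex-transitive.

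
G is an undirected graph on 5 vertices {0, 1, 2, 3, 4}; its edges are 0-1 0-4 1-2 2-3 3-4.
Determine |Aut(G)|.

10

Every vertex has degree 2 and the graph is connected, so G is the 5-cycle C_5. The automorphisms of the 5-cycle are exactly the symmetries of a regular 5-gon: the dihedral group D_5, |D_5| = 10.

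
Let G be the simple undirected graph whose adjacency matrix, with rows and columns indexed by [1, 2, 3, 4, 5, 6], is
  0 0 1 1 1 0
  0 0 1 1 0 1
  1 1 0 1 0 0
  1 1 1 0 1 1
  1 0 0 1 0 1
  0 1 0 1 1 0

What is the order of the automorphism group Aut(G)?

10

Vertex 4 is the unique vertex of degree 5; the remaining 5 vertices each have degree 3 and induce a cycle, so G is the wheel on 6 vertices with hub 4. Every automorphism fixes the hub and acts on the rim 5-cycle, so Aut(G) ≅ Aut(C_5) = D_5 of order 10.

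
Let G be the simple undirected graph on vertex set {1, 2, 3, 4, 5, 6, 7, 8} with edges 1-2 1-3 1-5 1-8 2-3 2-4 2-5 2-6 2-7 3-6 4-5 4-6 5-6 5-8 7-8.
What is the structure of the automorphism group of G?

The degree sequence is [4, 6, 3, 3, 5, 4, 2, 3]. Checking the degree-preserving permutations of the vertex set shows that none except the identity preserves every edge, so Aut(G) is trivial.

{e}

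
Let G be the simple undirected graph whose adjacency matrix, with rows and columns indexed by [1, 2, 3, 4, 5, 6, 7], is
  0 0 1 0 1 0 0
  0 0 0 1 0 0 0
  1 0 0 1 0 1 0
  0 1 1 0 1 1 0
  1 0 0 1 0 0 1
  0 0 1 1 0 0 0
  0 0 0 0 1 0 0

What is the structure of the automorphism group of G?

Degrees alone do not determine every vertex (e.g. 1 and 6 both have degree 2), but their neighbour-degree multisets differ: N(1) has degrees [3, 3] while N(6) has degrees [3, 4]. Repeating this refinement separates all vertices, so the only automorphism is the identity.

1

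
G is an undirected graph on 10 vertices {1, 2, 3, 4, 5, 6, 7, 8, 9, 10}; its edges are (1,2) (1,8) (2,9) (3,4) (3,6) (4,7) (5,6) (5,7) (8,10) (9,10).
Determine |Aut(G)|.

200

G has two connected components, {3, 4, 5, 6, 7} and {1, 2, 8, 9, 10}; each is 2-regular, so G = C_5 ⊔ C_5. With two isomorphic components, Aut(G) = Aut(C_5) ≀ S_2 = (D_5 × D_5) ⋊ Z_2: permute each cycle by D_5, then optionally swap the two cycles. Order 2·(2·5)² = 200.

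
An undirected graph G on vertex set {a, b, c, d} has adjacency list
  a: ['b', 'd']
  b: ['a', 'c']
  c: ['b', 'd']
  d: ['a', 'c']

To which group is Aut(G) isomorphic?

G is 2-regular and connected on 4 vertices, i.e. the cycle C_4. C_4 has 4 rotations and 4 reflections, so Aut(C_4) ≅ D_4 of order 8.

D_4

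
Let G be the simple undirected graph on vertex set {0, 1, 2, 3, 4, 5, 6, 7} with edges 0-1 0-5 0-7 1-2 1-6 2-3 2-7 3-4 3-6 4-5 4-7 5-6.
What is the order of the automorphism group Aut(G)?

48

G is 3-regular and bipartite on 2^3 = 8 vertices with girth 4; it is the hypercube graph Q_3. Aut(Q_3) consists of the signed permutations of the 3 coordinate axes: 3! permutations times 2^3 sign flips, so |Aut| = 2^3·3! = 48.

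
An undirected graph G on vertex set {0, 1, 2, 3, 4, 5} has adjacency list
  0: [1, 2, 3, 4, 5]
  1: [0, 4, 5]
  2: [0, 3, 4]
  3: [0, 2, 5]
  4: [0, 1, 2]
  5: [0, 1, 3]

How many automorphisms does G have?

Vertex 0 is the unique vertex of degree 5; the remaining 5 vertices each have degree 3 and induce a cycle, so G is the wheel on 6 vertices with hub 0. Every automorphism fixes the hub and acts on the rim 5-cycle, so Aut(G) ≅ Aut(C_5) = D_5 of order 10.

10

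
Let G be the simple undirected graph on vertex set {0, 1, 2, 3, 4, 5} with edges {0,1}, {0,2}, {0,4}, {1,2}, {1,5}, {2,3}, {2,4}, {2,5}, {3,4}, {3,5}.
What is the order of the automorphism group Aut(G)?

Vertex 2 is the unique vertex of degree 5; the remaining 5 vertices each have degree 3 and induce a cycle, so G is the wheel on 6 vertices with hub 2. Every automorphism fixes the hub and acts on the rim 5-cycle, so Aut(G) ≅ Aut(C_5) = D_5 of order 10.

10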